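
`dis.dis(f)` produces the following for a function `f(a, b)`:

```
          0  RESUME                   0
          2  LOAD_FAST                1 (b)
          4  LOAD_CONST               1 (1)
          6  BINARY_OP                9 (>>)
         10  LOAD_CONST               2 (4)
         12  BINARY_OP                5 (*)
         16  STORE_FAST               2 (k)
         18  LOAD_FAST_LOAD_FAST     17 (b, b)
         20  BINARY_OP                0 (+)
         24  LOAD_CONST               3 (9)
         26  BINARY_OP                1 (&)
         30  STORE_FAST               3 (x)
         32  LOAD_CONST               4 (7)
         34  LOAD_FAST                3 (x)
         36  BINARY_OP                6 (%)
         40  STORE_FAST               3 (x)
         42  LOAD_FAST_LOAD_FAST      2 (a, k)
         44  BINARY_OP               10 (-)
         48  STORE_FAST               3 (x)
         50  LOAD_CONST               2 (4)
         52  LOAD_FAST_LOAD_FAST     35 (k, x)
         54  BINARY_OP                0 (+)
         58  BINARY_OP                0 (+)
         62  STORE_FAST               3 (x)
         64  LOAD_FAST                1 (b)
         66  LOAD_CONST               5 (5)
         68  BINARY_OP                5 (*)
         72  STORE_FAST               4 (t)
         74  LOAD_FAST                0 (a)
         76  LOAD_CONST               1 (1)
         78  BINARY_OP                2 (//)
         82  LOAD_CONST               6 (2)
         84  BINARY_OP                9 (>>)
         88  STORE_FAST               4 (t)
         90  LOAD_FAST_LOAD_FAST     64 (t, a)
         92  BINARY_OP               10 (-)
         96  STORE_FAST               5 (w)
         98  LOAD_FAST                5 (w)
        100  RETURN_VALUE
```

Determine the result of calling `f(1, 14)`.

LOAD_FAST b → push 14. Stack: [14]
LOAD_CONST → push 1. Stack: [14, 1]
BINARY_OP >> → 14 >> 1 = 7. Stack: [7]
LOAD_CONST → push 4. Stack: [7, 4]
BINARY_OP * → 7 * 4 = 28. Stack: [28]
STORE_FAST k → k=28. Stack: []
LOAD_FAST_LOAD_FAST b,b → push 14,14. Stack: [14, 14]
BINARY_OP + → 14 + 14 = 28. Stack: [28]
LOAD_CONST → push 9. Stack: [28, 9]
BINARY_OP & → 28 & 9 = 8. Stack: [8]
STORE_FAST x → x=8. Stack: []
LOAD_CONST → push 7. Stack: [7]
LOAD_FAST x → push 8. Stack: [7, 8]
BINARY_OP % → 7 % 8 = 7. Stack: [7]
STORE_FAST x → x=7. Stack: []
LOAD_FAST_LOAD_FAST a,k → push 1,28. Stack: [1, 28]
BINARY_OP - → 1 - 28 = -27. Stack: [-27]
STORE_FAST x → x=-27. Stack: []
LOAD_CONST → push 4. Stack: [4]
LOAD_FAST_LOAD_FAST k,x → push 28,-27. Stack: [4, 28, -27]
BINARY_OP + → 28 + -27 = 1. Stack: [4, 1]
BINARY_OP + → 4 + 1 = 5. Stack: [5]
STORE_FAST x → x=5. Stack: []
LOAD_FAST b → push 14. Stack: [14]
LOAD_CONST → push 5. Stack: [14, 5]
BINARY_OP * → 14 * 5 = 70. Stack: [70]
STORE_FAST t → t=70. Stack: []
LOAD_FAST a → push 1. Stack: [1]
LOAD_CONST → push 1. Stack: [1, 1]
BINARY_OP // → 1 // 1 = 1. Stack: [1]
LOAD_CONST → push 2. Stack: [1, 2]
BINARY_OP >> → 1 >> 2 = 0. Stack: [0]
STORE_FAST t → t=0. Stack: []
LOAD_FAST_LOAD_FAST t,a → push 0,1. Stack: [0, 1]
BINARY_OP - → 0 - 1 = -1. Stack: [-1]
STORE_FAST w → w=-1. Stack: []
LOAD_FAST w → push -1. Stack: [-1]
RETURN_VALUE → return -1.

-1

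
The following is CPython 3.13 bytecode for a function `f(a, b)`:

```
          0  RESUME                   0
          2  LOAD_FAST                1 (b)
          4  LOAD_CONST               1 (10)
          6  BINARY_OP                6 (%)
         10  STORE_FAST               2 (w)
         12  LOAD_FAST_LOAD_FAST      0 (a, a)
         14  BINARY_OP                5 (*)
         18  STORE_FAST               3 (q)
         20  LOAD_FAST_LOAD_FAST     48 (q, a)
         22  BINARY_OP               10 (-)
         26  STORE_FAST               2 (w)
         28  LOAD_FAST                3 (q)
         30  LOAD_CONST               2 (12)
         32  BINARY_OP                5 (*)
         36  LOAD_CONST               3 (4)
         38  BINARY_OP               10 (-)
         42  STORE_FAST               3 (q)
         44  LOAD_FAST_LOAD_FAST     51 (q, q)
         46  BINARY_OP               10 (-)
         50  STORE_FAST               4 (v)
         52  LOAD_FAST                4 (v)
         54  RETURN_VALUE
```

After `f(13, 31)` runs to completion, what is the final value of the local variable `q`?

2024

LOAD_FAST b → push 31. Stack: [31]
LOAD_CONST → push 10. Stack: [31, 10]
BINARY_OP % → 31 % 10 = 1. Stack: [1]
STORE_FAST w → w=1. Stack: []
LOAD_FAST_LOAD_FAST a,a → push 13,13. Stack: [13, 13]
BINARY_OP * → 13 * 13 = 169. Stack: [169]
STORE_FAST q → q=169. Stack: []
LOAD_FAST_LOAD_FAST q,a → push 169,13. Stack: [169, 13]
BINARY_OP - → 169 - 13 = 156. Stack: [156]
STORE_FAST w → w=156. Stack: []
LOAD_FAST q → push 169. Stack: [169]
LOAD_CONST → push 12. Stack: [169, 12]
BINARY_OP * → 169 * 12 = 2028. Stack: [2028]
LOAD_CONST → push 4. Stack: [2028, 4]
BINARY_OP - → 2028 - 4 = 2024. Stack: [2024]
STORE_FAST q → q=2024. Stack: []
LOAD_FAST_LOAD_FAST q,q → push 2024,2024. Stack: [2024, 2024]
BINARY_OP - → 2024 - 2024 = 0. Stack: [0]
STORE_FAST v → v=0. Stack: []
LOAD_FAST v → push 0. Stack: [0]
RETURN_VALUE → return 0.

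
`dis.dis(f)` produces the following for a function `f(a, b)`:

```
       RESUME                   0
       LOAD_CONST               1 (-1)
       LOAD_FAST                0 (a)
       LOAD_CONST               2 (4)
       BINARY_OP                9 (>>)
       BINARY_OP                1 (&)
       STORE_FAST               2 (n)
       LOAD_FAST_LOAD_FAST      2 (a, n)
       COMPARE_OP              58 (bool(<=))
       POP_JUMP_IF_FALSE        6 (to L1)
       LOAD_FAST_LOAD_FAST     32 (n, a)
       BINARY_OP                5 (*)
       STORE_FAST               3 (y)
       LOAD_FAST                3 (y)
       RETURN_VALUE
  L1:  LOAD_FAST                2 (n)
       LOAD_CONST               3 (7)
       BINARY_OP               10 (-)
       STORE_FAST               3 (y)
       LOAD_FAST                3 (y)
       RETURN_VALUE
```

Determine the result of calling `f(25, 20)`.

-6

LOAD_CONST → push -1. Stack: [-1]
LOAD_FAST a → push 25. Stack: [-1, 25]
LOAD_CONST → push 4. Stack: [-1, 25, 4]
BINARY_OP >> → 25 >> 4 = 1. Stack: [-1, 1]
BINARY_OP & → -1 & 1 = 1. Stack: [1]
STORE_FAST n → n=1. Stack: []
LOAD_FAST_LOAD_FAST a,n → push 25,1. Stack: [25, 1]
COMPARE_OP bool(<=) → 25 vs 1 = False. Stack: [False]
POP_JUMP_IF_FALSE → pop False; jump. Stack: []
LOAD_FAST n → push 1. Stack: [1]
LOAD_CONST → push 7. Stack: [1, 7]
BINARY_OP - → 1 - 7 = -6. Stack: [-6]
STORE_FAST y → y=-6. Stack: []
LOAD_FAST y → push -6. Stack: [-6]
RETURN_VALUE → return -6.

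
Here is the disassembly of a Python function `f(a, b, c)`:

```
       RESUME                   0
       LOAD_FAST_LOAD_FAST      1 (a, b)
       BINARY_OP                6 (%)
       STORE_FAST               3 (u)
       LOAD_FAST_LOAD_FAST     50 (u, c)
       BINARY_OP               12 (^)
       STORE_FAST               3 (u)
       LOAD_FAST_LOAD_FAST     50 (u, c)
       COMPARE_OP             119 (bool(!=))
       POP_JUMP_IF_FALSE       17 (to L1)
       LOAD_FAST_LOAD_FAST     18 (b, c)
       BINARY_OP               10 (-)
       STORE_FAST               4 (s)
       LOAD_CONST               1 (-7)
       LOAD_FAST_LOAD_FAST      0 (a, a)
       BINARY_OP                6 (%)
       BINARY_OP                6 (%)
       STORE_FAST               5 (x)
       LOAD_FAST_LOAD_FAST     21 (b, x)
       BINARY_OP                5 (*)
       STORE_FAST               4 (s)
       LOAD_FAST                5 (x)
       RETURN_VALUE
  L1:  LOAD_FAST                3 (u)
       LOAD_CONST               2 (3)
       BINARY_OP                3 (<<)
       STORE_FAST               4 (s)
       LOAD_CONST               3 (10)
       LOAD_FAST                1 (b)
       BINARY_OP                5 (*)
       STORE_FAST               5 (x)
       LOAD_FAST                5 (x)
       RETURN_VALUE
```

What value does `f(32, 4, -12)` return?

LOAD_FAST_LOAD_FAST a,b → push 32,4. Stack: [32, 4]
BINARY_OP % → 32 % 4 = 0. Stack: [0]
STORE_FAST u → u=0. Stack: []
LOAD_FAST_LOAD_FAST u,c → push 0,-12. Stack: [0, -12]
BINARY_OP ^ → 0 ^ -12 = -12. Stack: [-12]
STORE_FAST u → u=-12. Stack: []
LOAD_FAST_LOAD_FAST u,c → push -12,-12. Stack: [-12, -12]
COMPARE_OP bool(!=) → -12 vs -12 = False. Stack: [False]
POP_JUMP_IF_FALSE → pop False; jump. Stack: []
LOAD_FAST u → push -12. Stack: [-12]
LOAD_CONST → push 3. Stack: [-12, 3]
BINARY_OP << → -12 << 3 = -96. Stack: [-96]
STORE_FAST s → s=-96. Stack: []
LOAD_CONST → push 10. Stack: [10]
LOAD_FAST b → push 4. Stack: [10, 4]
BINARY_OP * → 10 * 4 = 40. Stack: [40]
STORE_FAST x → x=40. Stack: []
LOAD_FAST x → push 40. Stack: [40]
RETURN_VALUE → return 40.

40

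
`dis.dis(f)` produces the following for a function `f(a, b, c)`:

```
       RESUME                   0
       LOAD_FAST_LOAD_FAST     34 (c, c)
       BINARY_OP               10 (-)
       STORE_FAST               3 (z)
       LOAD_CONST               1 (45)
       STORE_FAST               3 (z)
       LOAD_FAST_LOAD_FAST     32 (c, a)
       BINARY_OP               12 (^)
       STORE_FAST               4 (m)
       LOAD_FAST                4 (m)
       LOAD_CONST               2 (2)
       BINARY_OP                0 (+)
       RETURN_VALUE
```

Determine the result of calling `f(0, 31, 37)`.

LOAD_FAST_LOAD_FAST c,c → push 37,37. Stack: [37, 37]
BINARY_OP - → 37 - 37 = 0. Stack: [0]
STORE_FAST z → z=0. Stack: []
LOAD_CONST → push 45. Stack: [45]
STORE_FAST z → z=45. Stack: []
LOAD_FAST_LOAD_FAST c,a → push 37,0. Stack: [37, 0]
BINARY_OP ^ → 37 ^ 0 = 37. Stack: [37]
STORE_FAST m → m=37. Stack: []
LOAD_FAST m → push 37. Stack: [37]
LOAD_CONST → push 2. Stack: [37, 2]
BINARY_OP + → 37 + 2 = 39. Stack: [39]
RETURN_VALUE → return 39.

39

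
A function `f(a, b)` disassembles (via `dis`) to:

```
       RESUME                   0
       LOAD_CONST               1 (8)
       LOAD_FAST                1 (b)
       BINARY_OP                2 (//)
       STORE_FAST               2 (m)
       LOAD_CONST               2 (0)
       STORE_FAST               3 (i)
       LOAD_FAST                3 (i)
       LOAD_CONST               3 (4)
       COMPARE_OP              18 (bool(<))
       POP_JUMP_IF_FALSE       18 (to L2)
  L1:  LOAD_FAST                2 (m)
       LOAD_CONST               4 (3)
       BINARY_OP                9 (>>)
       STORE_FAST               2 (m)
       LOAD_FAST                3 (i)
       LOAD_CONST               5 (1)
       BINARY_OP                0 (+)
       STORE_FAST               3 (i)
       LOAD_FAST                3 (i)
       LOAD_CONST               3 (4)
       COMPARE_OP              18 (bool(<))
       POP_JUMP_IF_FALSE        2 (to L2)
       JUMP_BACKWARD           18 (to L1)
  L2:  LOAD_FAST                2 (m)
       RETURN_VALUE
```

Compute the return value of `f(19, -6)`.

LOAD_CONST → push 8. Stack: [8]
LOAD_FAST b → push -6. Stack: [8, -6]
BINARY_OP // → 8 // -6 = -2. Stack: [-2]
STORE_FAST m → m=-2. Stack: []
LOAD_CONST → push 0. Stack: [0]
STORE_FAST i → i=0. Stack: []
LOAD_FAST i → push 0. Stack: [0]
LOAD_CONST → push 4. Stack: [0, 4]
COMPARE_OP bool(<) → 0 vs 4 = True. Stack: [True]
POP_JUMP_IF_FALSE → pop True; no jump. Stack: []
LOAD_FAST m → push -2. Stack: [-2]
LOAD_CONST → push 3. Stack: [-2, 3]
BINARY_OP >> → -2 >> 3 = -1. Stack: [-1]
STORE_FAST m → m=-1. Stack: []
LOAD_FAST i → push 0. Stack: [0]
LOAD_CONST → push 1. Stack: [0, 1]
BINARY_OP + → 0 + 1 = 1. Stack: [1]
STORE_FAST i → i=1. Stack: []
LOAD_FAST i → push 1. Stack: [1]
LOAD_CONST → push 4. Stack: [1, 4]
COMPARE_OP bool(<) → 1 vs 4 = True. Stack: [True]
POP_JUMP_IF_FALSE → pop True; no jump. Stack: []
LOAD_FAST m → push -1. Stack: [-1]
LOAD_CONST → push 3. Stack: [-1, 3]
BINARY_OP >> → -1 >> 3 = -1. Stack: [-1]
STORE_FAST m → m=-1. Stack: []
LOAD_FAST i → push 1. Stack: [1]
LOAD_CONST → push 1. Stack: [1, 1]
BINARY_OP + → 1 + 1 = 2. Stack: [2]
STORE_FAST i → i=2. Stack: []
LOAD_FAST i → push 2. Stack: [2]
LOAD_CONST → push 4. Stack: [2, 4]
COMPARE_OP bool(<) → 2 vs 4 = True. Stack: [True]
POP_JUMP_IF_FALSE → pop True; no jump. Stack: []
LOAD_FAST m → push -1. Stack: [-1]
LOAD_CONST → push 3. Stack: [-1, 3]
BINARY_OP >> → -1 >> 3 = -1. Stack: [-1]
STORE_FAST m → m=-1. Stack: []
LOAD_FAST i → push 2. Stack: [2]
LOAD_CONST → push 1. Stack: [2, 1]
BINARY_OP + → 2 + 1 = 3. Stack: [3]
STORE_FAST i → i=3. Stack: []
LOAD_FAST i → push 3. Stack: [3]
LOAD_CONST → push 4. Stack: [3, 4]
COMPARE_OP bool(<) → 3 vs 4 = True. Stack: [True]
POP_JUMP_IF_FALSE → pop True; no jump. Stack: []
LOAD_FAST m → push -1. Stack: [-1]
LOAD_CONST → push 3. Stack: [-1, 3]
BINARY_OP >> → -1 >> 3 = -1. Stack: [-1]
STORE_FAST m → m=-1. Stack: []
LOAD_FAST i → push 3. Stack: [3]
LOAD_CONST → push 1. Stack: [3, 1]
BINARY_OP + → 3 + 1 = 4. Stack: [4]
STORE_FAST i → i=4. Stack: []
LOAD_FAST i → push 4. Stack: [4]
LOAD_CONST → push 4. Stack: [4, 4]
COMPARE_OP bool(<) → 4 vs 4 = False. Stack: [False]
POP_JUMP_IF_FALSE → pop False; jump. Stack: []
LOAD_FAST m → push -1. Stack: [-1]
RETURN_VALUE → return -1.

-1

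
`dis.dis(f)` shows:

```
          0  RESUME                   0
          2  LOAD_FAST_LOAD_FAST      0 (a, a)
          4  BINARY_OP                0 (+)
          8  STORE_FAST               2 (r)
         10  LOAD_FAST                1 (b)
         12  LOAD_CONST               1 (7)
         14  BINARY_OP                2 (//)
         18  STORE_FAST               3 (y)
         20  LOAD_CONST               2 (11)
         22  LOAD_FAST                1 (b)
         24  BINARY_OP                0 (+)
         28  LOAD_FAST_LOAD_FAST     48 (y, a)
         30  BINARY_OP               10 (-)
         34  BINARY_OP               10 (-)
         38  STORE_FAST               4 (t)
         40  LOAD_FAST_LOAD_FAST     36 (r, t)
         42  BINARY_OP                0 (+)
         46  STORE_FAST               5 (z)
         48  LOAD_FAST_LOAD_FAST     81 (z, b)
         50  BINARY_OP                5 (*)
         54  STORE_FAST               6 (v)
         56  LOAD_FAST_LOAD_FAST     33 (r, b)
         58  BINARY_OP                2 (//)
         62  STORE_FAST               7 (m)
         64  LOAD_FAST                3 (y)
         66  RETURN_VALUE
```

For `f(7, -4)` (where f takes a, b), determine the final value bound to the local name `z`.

LOAD_FAST_LOAD_FAST a,a → push 7,7. Stack: [7, 7]
BINARY_OP + → 7 + 7 = 14. Stack: [14]
STORE_FAST r → r=14. Stack: []
LOAD_FAST b → push -4. Stack: [-4]
LOAD_CONST → push 7. Stack: [-4, 7]
BINARY_OP // → -4 // 7 = -1. Stack: [-1]
STORE_FAST y → y=-1. Stack: []
LOAD_CONST → push 11. Stack: [11]
LOAD_FAST b → push -4. Stack: [11, -4]
BINARY_OP + → 11 + -4 = 7. Stack: [7]
LOAD_FAST_LOAD_FAST y,a → push -1,7. Stack: [7, -1, 7]
BINARY_OP - → -1 - 7 = -8. Stack: [7, -8]
BINARY_OP - → 7 - -8 = 15. Stack: [15]
STORE_FAST t → t=15. Stack: []
LOAD_FAST_LOAD_FAST r,t → push 14,15. Stack: [14, 15]
BINARY_OP + → 14 + 15 = 29. Stack: [29]
STORE_FAST z → z=29. Stack: []
LOAD_FAST_LOAD_FAST z,b → push 29,-4. Stack: [29, -4]
BINARY_OP * → 29 * -4 = -116. Stack: [-116]
STORE_FAST v → v=-116. Stack: []
LOAD_FAST_LOAD_FAST r,b → push 14,-4. Stack: [14, -4]
BINARY_OP // → 14 // -4 = -4. Stack: [-4]
STORE_FAST m → m=-4. Stack: []
LOAD_FAST y → push -1. Stack: [-1]
RETURN_VALUE → return -1.

29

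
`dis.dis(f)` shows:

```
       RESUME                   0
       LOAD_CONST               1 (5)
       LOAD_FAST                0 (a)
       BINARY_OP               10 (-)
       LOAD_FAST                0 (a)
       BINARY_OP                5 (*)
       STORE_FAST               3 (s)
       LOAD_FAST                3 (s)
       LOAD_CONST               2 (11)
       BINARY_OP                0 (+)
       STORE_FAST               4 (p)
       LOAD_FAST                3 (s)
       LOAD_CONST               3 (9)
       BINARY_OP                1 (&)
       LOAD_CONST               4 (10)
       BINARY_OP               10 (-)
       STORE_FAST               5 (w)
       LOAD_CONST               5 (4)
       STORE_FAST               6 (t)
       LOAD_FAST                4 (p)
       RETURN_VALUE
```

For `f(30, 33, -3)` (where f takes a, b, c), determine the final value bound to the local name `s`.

-750

LOAD_CONST → push 5. Stack: [5]
LOAD_FAST a → push 30. Stack: [5, 30]
BINARY_OP - → 5 - 30 = -25. Stack: [-25]
LOAD_FAST a → push 30. Stack: [-25, 30]
BINARY_OP * → -25 * 30 = -750. Stack: [-750]
STORE_FAST s → s=-750. Stack: []
LOAD_FAST s → push -750. Stack: [-750]
LOAD_CONST → push 11. Stack: [-750, 11]
BINARY_OP + → -750 + 11 = -739. Stack: [-739]
STORE_FAST p → p=-739. Stack: []
LOAD_FAST s → push -750. Stack: [-750]
LOAD_CONST → push 9. Stack: [-750, 9]
BINARY_OP & → -750 & 9 = 0. Stack: [0]
LOAD_CONST → push 10. Stack: [0, 10]
BINARY_OP - → 0 - 10 = -10. Stack: [-10]
STORE_FAST w → w=-10. Stack: []
LOAD_CONST → push 4. Stack: [4]
STORE_FAST t → t=4. Stack: []
LOAD_FAST p → push -739. Stack: [-739]
RETURN_VALUE → return -739.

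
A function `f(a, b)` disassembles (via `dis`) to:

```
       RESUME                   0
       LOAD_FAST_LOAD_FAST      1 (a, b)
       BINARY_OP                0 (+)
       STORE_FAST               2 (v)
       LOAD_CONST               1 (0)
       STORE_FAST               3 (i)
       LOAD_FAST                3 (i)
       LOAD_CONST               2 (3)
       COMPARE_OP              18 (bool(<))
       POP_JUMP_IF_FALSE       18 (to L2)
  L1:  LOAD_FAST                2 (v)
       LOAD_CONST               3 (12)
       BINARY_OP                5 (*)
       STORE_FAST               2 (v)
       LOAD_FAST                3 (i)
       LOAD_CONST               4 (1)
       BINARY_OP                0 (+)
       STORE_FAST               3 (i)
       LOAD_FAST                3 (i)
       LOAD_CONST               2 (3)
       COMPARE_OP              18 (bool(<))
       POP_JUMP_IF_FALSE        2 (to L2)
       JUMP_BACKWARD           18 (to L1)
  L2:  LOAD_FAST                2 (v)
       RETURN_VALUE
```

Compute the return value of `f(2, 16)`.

LOAD_FAST_LOAD_FAST a,b → push 2,16. Stack: [2, 16]
BINARY_OP + → 2 + 16 = 18. Stack: [18]
STORE_FAST v → v=18. Stack: []
LOAD_CONST → push 0. Stack: [0]
STORE_FAST i → i=0. Stack: []
LOAD_FAST i → push 0. Stack: [0]
LOAD_CONST → push 3. Stack: [0, 3]
COMPARE_OP bool(<) → 0 vs 3 = True. Stack: [True]
POP_JUMP_IF_FALSE → pop True; no jump. Stack: []
LOAD_FAST v → push 18. Stack: [18]
LOAD_CONST → push 12. Stack: [18, 12]
BINARY_OP * → 18 * 12 = 216. Stack: [216]
STORE_FAST v → v=216. Stack: []
LOAD_FAST i → push 0. Stack: [0]
LOAD_CONST → push 1. Stack: [0, 1]
BINARY_OP + → 0 + 1 = 1. Stack: [1]
STORE_FAST i → i=1. Stack: []
LOAD_FAST i → push 1. Stack: [1]
LOAD_CONST → push 3. Stack: [1, 3]
COMPARE_OP bool(<) → 1 vs 3 = True. Stack: [True]
POP_JUMP_IF_FALSE → pop True; no jump. Stack: []
LOAD_FAST v → push 216. Stack: [216]
LOAD_CONST → push 12. Stack: [216, 12]
BINARY_OP * → 216 * 12 = 2592. Stack: [2592]
STORE_FAST v → v=2592. Stack: []
LOAD_FAST i → push 1. Stack: [1]
LOAD_CONST → push 1. Stack: [1, 1]
BINARY_OP + → 1 + 1 = 2. Stack: [2]
STORE_FAST i → i=2. Stack: []
LOAD_FAST i → push 2. Stack: [2]
LOAD_CONST → push 3. Stack: [2, 3]
COMPARE_OP bool(<) → 2 vs 3 = True. Stack: [True]
POP_JUMP_IF_FALSE → pop True; no jump. Stack: []
LOAD_FAST v → push 2592. Stack: [2592]
LOAD_CONST → push 12. Stack: [2592, 12]
BINARY_OP * → 2592 * 12 = 31104. Stack: [31104]
STORE_FAST v → v=31104. Stack: []
LOAD_FAST i → push 2. Stack: [2]
LOAD_CONST → push 1. Stack: [2, 1]
BINARY_OP + → 2 + 1 = 3. Stack: [3]
STORE_FAST i → i=3. Stack: []
LOAD_FAST i → push 3. Stack: [3]
LOAD_CONST → push 3. Stack: [3, 3]
COMPARE_OP bool(<) → 3 vs 3 = False. Stack: [False]
POP_JUMP_IF_FALSE → pop False; jump. Stack: []
LOAD_FAST v → push 31104. Stack: [31104]
RETURN_VALUE → return 31104.

31104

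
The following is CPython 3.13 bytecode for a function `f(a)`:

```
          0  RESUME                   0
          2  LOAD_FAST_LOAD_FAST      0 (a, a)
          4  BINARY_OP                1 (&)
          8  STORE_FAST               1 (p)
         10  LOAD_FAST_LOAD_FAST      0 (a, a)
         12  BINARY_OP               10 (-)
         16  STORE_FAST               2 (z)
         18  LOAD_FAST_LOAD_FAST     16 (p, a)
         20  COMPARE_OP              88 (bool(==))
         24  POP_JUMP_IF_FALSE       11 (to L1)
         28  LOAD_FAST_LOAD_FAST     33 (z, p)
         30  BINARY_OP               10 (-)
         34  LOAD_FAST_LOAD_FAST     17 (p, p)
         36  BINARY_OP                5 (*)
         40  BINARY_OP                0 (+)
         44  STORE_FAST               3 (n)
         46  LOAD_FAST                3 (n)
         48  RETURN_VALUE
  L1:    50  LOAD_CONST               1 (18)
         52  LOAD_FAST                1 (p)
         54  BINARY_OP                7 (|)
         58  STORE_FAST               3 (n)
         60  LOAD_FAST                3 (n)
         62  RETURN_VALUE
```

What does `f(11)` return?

LOAD_FAST_LOAD_FAST a,a → push 11,11. Stack: [11, 11]
BINARY_OP & → 11 & 11 = 11. Stack: [11]
STORE_FAST p → p=11. Stack: []
LOAD_FAST_LOAD_FAST a,a → push 11,11. Stack: [11, 11]
BINARY_OP - → 11 - 11 = 0. Stack: [0]
STORE_FAST z → z=0. Stack: []
LOAD_FAST_LOAD_FAST p,a → push 11,11. Stack: [11, 11]
COMPARE_OP bool(==) → 11 vs 11 = True. Stack: [True]
POP_JUMP_IF_FALSE → pop True; no jump. Stack: []
LOAD_FAST_LOAD_FAST z,p → push 0,11. Stack: [0, 11]
BINARY_OP - → 0 - 11 = -11. Stack: [-11]
LOAD_FAST_LOAD_FAST p,p → push 11,11. Stack: [-11, 11, 11]
BINARY_OP * → 11 * 11 = 121. Stack: [-11, 121]
BINARY_OP + → -11 + 121 = 110. Stack: [110]
STORE_FAST n → n=110. Stack: []
LOAD_FAST n → push 110. Stack: [110]
RETURN_VALUE → return 110.

110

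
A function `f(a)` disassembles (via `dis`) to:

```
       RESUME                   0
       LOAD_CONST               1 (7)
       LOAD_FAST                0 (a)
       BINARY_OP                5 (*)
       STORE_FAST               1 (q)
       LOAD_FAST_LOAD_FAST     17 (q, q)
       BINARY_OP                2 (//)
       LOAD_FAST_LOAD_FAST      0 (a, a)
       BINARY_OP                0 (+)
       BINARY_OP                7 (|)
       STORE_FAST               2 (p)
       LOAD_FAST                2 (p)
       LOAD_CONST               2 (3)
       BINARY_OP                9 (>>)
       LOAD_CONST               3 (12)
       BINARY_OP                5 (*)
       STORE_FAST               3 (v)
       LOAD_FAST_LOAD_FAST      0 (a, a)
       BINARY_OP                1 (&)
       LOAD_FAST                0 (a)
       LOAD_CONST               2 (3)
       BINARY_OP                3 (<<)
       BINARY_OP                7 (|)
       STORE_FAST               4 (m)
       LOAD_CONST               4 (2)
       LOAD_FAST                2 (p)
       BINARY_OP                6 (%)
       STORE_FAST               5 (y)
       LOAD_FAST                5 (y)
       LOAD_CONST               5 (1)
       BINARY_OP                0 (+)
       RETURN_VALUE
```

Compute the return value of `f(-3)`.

-2

LOAD_CONST → push 7. Stack: [7]
LOAD_FAST a → push -3. Stack: [7, -3]
BINARY_OP * → 7 * -3 = -21. Stack: [-21]
STORE_FAST q → q=-21. Stack: []
LOAD_FAST_LOAD_FAST q,q → push -21,-21. Stack: [-21, -21]
BINARY_OP // → -21 // -21 = 1. Stack: [1]
LOAD_FAST_LOAD_FAST a,a → push -3,-3. Stack: [1, -3, -3]
BINARY_OP + → -3 + -3 = -6. Stack: [1, -6]
BINARY_OP | → 1 | -6 = -5. Stack: [-5]
STORE_FAST p → p=-5. Stack: []
LOAD_FAST p → push -5. Stack: [-5]
LOAD_CONST → push 3. Stack: [-5, 3]
BINARY_OP >> → -5 >> 3 = -1. Stack: [-1]
LOAD_CONST → push 12. Stack: [-1, 12]
BINARY_OP * → -1 * 12 = -12. Stack: [-12]
STORE_FAST v → v=-12. Stack: []
LOAD_FAST_LOAD_FAST a,a → push -3,-3. Stack: [-3, -3]
BINARY_OP & → -3 & -3 = -3. Stack: [-3]
LOAD_FAST a → push -3. Stack: [-3, -3]
LOAD_CONST → push 3. Stack: [-3, -3, 3]
BINARY_OP << → -3 << 3 = -24. Stack: [-3, -24]
BINARY_OP | → -3 | -24 = -3. Stack: [-3]
STORE_FAST m → m=-3. Stack: []
LOAD_CONST → push 2. Stack: [2]
LOAD_FAST p → push -5. Stack: [2, -5]
BINARY_OP % → 2 % -5 = -3. Stack: [-3]
STORE_FAST y → y=-3. Stack: []
LOAD_FAST y → push -3. Stack: [-3]
LOAD_CONST → push 1. Stack: [-3, 1]
BINARY_OP + → -3 + 1 = -2. Stack: [-2]
RETURN_VALUE → return -2.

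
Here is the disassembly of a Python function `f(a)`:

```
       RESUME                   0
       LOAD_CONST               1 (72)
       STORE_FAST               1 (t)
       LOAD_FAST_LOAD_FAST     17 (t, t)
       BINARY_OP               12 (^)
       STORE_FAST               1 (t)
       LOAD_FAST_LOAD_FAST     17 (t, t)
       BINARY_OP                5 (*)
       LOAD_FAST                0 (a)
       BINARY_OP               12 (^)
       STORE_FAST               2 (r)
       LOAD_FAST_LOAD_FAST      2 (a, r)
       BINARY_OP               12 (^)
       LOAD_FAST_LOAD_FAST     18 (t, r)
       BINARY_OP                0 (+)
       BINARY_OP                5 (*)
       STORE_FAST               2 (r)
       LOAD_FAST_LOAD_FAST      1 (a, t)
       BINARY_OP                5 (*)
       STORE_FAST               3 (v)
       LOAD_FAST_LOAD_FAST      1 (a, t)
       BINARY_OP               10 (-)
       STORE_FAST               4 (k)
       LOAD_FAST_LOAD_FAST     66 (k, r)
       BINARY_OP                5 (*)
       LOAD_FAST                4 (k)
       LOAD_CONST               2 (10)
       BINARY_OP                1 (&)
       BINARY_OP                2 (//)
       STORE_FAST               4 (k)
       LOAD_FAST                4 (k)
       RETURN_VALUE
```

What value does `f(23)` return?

LOAD_CONST → push 72. Stack: [72]
STORE_FAST t → t=72. Stack: []
LOAD_FAST_LOAD_FAST t,t → push 72,72. Stack: [72, 72]
BINARY_OP ^ → 72 ^ 72 = 0. Stack: [0]
STORE_FAST t → t=0. Stack: []
LOAD_FAST_LOAD_FAST t,t → push 0,0. Stack: [0, 0]
BINARY_OP * → 0 * 0 = 0. Stack: [0]
LOAD_FAST a → push 23. Stack: [0, 23]
BINARY_OP ^ → 0 ^ 23 = 23. Stack: [23]
STORE_FAST r → r=23. Stack: []
LOAD_FAST_LOAD_FAST a,r → push 23,23. Stack: [23, 23]
BINARY_OP ^ → 23 ^ 23 = 0. Stack: [0]
LOAD_FAST_LOAD_FAST t,r → push 0,23. Stack: [0, 0, 23]
BINARY_OP + → 0 + 23 = 23. Stack: [0, 23]
BINARY_OP * → 0 * 23 = 0. Stack: [0]
STORE_FAST r → r=0. Stack: []
LOAD_FAST_LOAD_FAST a,t → push 23,0. Stack: [23, 0]
BINARY_OP * → 23 * 0 = 0. Stack: [0]
STORE_FAST v → v=0. Stack: []
LOAD_FAST_LOAD_FAST a,t → push 23,0. Stack: [23, 0]
BINARY_OP - → 23 - 0 = 23. Stack: [23]
STORE_FAST k → k=23. Stack: []
LOAD_FAST_LOAD_FAST k,r → push 23,0. Stack: [23, 0]
BINARY_OP * → 23 * 0 = 0. Stack: [0]
LOAD_FAST k → push 23. Stack: [0, 23]
LOAD_CONST → push 10. Stack: [0, 23, 10]
BINARY_OP & → 23 & 10 = 2. Stack: [0, 2]
BINARY_OP // → 0 // 2 = 0. Stack: [0]
STORE_FAST k → k=0. Stack: []
LOAD_FAST k → push 0. Stack: [0]
RETURN_VALUE → return 0.

0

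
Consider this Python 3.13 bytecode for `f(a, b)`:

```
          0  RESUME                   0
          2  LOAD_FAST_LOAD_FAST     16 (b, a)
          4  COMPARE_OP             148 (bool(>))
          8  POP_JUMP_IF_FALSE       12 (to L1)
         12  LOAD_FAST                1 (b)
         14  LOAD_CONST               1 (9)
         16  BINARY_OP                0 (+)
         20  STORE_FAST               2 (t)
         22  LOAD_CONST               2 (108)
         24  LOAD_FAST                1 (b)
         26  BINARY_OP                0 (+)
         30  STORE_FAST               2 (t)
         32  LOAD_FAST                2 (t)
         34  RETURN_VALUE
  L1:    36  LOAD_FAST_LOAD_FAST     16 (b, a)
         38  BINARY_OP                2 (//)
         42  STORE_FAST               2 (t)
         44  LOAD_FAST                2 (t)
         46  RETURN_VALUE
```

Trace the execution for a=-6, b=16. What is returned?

LOAD_FAST_LOAD_FAST b,a → push 16,-6. Stack: [16, -6]
COMPARE_OP bool(>) → 16 vs -6 = True. Stack: [True]
POP_JUMP_IF_FALSE → pop True; no jump. Stack: []
LOAD_FAST b → push 16. Stack: [16]
LOAD_CONST → push 9. Stack: [16, 9]
BINARY_OP + → 16 + 9 = 25. Stack: [25]
STORE_FAST t → t=25. Stack: []
LOAD_CONST → push 108. Stack: [108]
LOAD_FAST b → push 16. Stack: [108, 16]
BINARY_OP + → 108 + 16 = 124. Stack: [124]
STORE_FAST t → t=124. Stack: []
LOAD_FAST t → push 124. Stack: [124]
RETURN_VALUE → return 124.

124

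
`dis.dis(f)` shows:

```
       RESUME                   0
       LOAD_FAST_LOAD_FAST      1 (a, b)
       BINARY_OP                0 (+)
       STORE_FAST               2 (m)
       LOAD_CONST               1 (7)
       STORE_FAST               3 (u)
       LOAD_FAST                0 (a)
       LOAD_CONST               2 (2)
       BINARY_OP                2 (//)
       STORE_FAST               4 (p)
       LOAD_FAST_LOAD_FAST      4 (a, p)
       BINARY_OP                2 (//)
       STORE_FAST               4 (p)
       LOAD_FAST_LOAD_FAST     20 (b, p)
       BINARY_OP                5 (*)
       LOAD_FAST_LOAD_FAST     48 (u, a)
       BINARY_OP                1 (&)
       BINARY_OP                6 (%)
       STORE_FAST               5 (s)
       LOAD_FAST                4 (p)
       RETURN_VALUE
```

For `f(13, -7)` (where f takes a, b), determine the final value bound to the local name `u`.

LOAD_FAST_LOAD_FAST a,b → push 13,-7. Stack: [13, -7]
BINARY_OP + → 13 + -7 = 6. Stack: [6]
STORE_FAST m → m=6. Stack: []
LOAD_CONST → push 7. Stack: [7]
STORE_FAST u → u=7. Stack: []
LOAD_FAST a → push 13. Stack: [13]
LOAD_CONST → push 2. Stack: [13, 2]
BINARY_OP // → 13 // 2 = 6. Stack: [6]
STORE_FAST p → p=6. Stack: []
LOAD_FAST_LOAD_FAST a,p → push 13,6. Stack: [13, 6]
BINARY_OP // → 13 // 6 = 2. Stack: [2]
STORE_FAST p → p=2. Stack: []
LOAD_FAST_LOAD_FAST b,p → push -7,2. Stack: [-7, 2]
BINARY_OP * → -7 * 2 = -14. Stack: [-14]
LOAD_FAST_LOAD_FAST u,a → push 7,13. Stack: [-14, 7, 13]
BINARY_OP & → 7 & 13 = 5. Stack: [-14, 5]
BINARY_OP % → -14 % 5 = 1. Stack: [1]
STORE_FAST s → s=1. Stack: []
LOAD_FAST p → push 2. Stack: [2]
RETURN_VALUE → return 2.

7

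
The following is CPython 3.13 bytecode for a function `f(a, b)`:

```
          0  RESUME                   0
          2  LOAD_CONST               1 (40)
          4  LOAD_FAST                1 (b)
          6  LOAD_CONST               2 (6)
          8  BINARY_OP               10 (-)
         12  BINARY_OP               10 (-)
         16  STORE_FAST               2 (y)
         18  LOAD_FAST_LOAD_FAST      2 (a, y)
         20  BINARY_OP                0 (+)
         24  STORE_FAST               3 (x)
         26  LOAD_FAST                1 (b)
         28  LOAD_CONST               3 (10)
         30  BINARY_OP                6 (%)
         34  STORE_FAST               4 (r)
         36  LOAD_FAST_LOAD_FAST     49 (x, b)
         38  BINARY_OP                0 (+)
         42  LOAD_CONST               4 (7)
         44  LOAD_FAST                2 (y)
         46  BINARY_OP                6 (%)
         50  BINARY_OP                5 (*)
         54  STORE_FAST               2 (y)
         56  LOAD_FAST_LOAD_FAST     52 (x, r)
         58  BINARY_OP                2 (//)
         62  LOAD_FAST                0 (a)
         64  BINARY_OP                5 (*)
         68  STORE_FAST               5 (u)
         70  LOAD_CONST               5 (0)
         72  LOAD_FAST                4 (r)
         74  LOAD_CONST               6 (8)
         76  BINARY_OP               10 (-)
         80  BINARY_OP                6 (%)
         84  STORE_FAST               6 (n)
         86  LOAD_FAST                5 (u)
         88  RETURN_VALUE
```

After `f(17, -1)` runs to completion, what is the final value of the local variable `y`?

LOAD_CONST → push 40. Stack: [40]
LOAD_FAST b → push -1. Stack: [40, -1]
LOAD_CONST → push 6. Stack: [40, -1, 6]
BINARY_OP - → -1 - 6 = -7. Stack: [40, -7]
BINARY_OP - → 40 - -7 = 47. Stack: [47]
STORE_FAST y → y=47. Stack: []
LOAD_FAST_LOAD_FAST a,y → push 17,47. Stack: [17, 47]
BINARY_OP + → 17 + 47 = 64. Stack: [64]
STORE_FAST x → x=64. Stack: []
LOAD_FAST b → push -1. Stack: [-1]
LOAD_CONST → push 10. Stack: [-1, 10]
BINARY_OP % → -1 % 10 = 9. Stack: [9]
STORE_FAST r → r=9. Stack: []
LOAD_FAST_LOAD_FAST x,b → push 64,-1. Stack: [64, -1]
BINARY_OP + → 64 + -1 = 63. Stack: [63]
LOAD_CONST → push 7. Stack: [63, 7]
LOAD_FAST y → push 47. Stack: [63, 7, 47]
BINARY_OP % → 7 % 47 = 7. Stack: [63, 7]
BINARY_OP * → 63 * 7 = 441. Stack: [441]
STORE_FAST y → y=441. Stack: []
LOAD_FAST_LOAD_FAST x,r → push 64,9. Stack: [64, 9]
BINARY_OP // → 64 // 9 = 7. Stack: [7]
LOAD_FAST a → push 17. Stack: [7, 17]
BINARY_OP * → 7 * 17 = 119. Stack: [119]
STORE_FAST u → u=119. Stack: []
LOAD_CONST → push 0. Stack: [0]
LOAD_FAST r → push 9. Stack: [0, 9]
LOAD_CONST → push 8. Stack: [0, 9, 8]
BINARY_OP - → 9 - 8 = 1. Stack: [0, 1]
BINARY_OP % → 0 % 1 = 0. Stack: [0]
STORE_FAST n → n=0. Stack: []
LOAD_FAST u → push 119. Stack: [119]
RETURN_VALUE → return 119.

441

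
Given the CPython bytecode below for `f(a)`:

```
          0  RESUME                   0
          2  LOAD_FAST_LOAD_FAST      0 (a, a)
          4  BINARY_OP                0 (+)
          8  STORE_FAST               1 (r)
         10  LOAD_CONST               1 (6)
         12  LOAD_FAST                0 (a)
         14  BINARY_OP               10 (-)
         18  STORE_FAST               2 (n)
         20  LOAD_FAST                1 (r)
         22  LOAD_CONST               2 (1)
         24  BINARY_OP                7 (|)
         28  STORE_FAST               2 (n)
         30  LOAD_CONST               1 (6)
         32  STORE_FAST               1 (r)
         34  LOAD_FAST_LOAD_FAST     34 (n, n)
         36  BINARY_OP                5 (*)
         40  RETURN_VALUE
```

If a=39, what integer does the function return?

LOAD_FAST_LOAD_FAST a,a → push 39,39. Stack: [39, 39]
BINARY_OP + → 39 + 39 = 78. Stack: [78]
STORE_FAST r → r=78. Stack: []
LOAD_CONST → push 6. Stack: [6]
LOAD_FAST a → push 39. Stack: [6, 39]
BINARY_OP - → 6 - 39 = -33. Stack: [-33]
STORE_FAST n → n=-33. Stack: []
LOAD_FAST r → push 78. Stack: [78]
LOAD_CONST → push 1. Stack: [78, 1]
BINARY_OP | → 78 | 1 = 79. Stack: [79]
STORE_FAST n → n=79. Stack: []
LOAD_CONST → push 6. Stack: [6]
STORE_FAST r → r=6. Stack: []
LOAD_FAST_LOAD_FAST n,n → push 79,79. Stack: [79, 79]
BINARY_OP * → 79 * 79 = 6241. Stack: [6241]
RETURN_VALUE → return 6241.

6241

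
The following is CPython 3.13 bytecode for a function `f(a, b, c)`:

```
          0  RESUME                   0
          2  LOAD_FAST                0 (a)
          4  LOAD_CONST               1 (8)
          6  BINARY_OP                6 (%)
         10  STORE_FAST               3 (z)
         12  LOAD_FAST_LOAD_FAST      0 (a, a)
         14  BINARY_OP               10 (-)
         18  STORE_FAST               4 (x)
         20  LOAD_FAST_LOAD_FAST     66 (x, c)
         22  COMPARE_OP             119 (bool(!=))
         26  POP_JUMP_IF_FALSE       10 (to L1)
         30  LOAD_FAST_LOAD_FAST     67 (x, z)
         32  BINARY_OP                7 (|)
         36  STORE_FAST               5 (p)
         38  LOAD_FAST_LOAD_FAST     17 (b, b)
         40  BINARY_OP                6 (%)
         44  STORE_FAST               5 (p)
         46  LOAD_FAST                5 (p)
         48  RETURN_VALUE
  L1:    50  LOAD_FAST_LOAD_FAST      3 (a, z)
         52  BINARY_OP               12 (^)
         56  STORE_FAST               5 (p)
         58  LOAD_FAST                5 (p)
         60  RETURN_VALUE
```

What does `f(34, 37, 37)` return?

LOAD_FAST a → push 34. Stack: [34]
LOAD_CONST → push 8. Stack: [34, 8]
BINARY_OP % → 34 % 8 = 2. Stack: [2]
STORE_FAST z → z=2. Stack: []
LOAD_FAST_LOAD_FAST a,a → push 34,34. Stack: [34, 34]
BINARY_OP - → 34 - 34 = 0. Stack: [0]
STORE_FAST x → x=0. Stack: []
LOAD_FAST_LOAD_FAST x,c → push 0,37. Stack: [0, 37]
COMPARE_OP bool(!=) → 0 vs 37 = True. Stack: [True]
POP_JUMP_IF_FALSE → pop True; no jump. Stack: []
LOAD_FAST_LOAD_FAST x,z → push 0,2. Stack: [0, 2]
BINARY_OP | → 0 | 2 = 2. Stack: [2]
STORE_FAST p → p=2. Stack: []
LOAD_FAST_LOAD_FAST b,b → push 37,37. Stack: [37, 37]
BINARY_OP % → 37 % 37 = 0. Stack: [0]
STORE_FAST p → p=0. Stack: []
LOAD_FAST p → push 0. Stack: [0]
RETURN_VALUE → return 0.

0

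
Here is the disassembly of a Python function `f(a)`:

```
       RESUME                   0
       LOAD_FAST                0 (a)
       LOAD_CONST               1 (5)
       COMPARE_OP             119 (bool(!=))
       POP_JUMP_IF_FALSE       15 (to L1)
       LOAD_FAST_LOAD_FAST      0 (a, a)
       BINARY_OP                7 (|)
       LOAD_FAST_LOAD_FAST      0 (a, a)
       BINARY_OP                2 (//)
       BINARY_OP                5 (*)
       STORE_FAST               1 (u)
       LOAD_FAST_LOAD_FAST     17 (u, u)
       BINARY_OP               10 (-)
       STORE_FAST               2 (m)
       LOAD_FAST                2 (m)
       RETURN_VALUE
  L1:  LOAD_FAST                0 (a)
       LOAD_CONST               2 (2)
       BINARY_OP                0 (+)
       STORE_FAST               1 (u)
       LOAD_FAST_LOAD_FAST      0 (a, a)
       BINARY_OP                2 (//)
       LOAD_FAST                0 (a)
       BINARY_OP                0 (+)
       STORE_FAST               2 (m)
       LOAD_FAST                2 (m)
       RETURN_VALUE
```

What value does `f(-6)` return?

LOAD_FAST a → push -6. Stack: [-6]
LOAD_CONST → push 5. Stack: [-6, 5]
COMPARE_OP bool(!=) → -6 vs 5 = True. Stack: [True]
POP_JUMP_IF_FALSE → pop True; no jump. Stack: []
LOAD_FAST_LOAD_FAST a,a → push -6,-6. Stack: [-6, -6]
BINARY_OP | → -6 | -6 = -6. Stack: [-6]
LOAD_FAST_LOAD_FAST a,a → push -6,-6. Stack: [-6, -6, -6]
BINARY_OP // → -6 // -6 = 1. Stack: [-6, 1]
BINARY_OP * → -6 * 1 = -6. Stack: [-6]
STORE_FAST u → u=-6. Stack: []
LOAD_FAST_LOAD_FAST u,u → push -6,-6. Stack: [-6, -6]
BINARY_OP - → -6 - -6 = 0. Stack: [0]
STORE_FAST m → m=0. Stack: []
LOAD_FAST m → push 0. Stack: [0]
RETURN_VALUE → return 0.

0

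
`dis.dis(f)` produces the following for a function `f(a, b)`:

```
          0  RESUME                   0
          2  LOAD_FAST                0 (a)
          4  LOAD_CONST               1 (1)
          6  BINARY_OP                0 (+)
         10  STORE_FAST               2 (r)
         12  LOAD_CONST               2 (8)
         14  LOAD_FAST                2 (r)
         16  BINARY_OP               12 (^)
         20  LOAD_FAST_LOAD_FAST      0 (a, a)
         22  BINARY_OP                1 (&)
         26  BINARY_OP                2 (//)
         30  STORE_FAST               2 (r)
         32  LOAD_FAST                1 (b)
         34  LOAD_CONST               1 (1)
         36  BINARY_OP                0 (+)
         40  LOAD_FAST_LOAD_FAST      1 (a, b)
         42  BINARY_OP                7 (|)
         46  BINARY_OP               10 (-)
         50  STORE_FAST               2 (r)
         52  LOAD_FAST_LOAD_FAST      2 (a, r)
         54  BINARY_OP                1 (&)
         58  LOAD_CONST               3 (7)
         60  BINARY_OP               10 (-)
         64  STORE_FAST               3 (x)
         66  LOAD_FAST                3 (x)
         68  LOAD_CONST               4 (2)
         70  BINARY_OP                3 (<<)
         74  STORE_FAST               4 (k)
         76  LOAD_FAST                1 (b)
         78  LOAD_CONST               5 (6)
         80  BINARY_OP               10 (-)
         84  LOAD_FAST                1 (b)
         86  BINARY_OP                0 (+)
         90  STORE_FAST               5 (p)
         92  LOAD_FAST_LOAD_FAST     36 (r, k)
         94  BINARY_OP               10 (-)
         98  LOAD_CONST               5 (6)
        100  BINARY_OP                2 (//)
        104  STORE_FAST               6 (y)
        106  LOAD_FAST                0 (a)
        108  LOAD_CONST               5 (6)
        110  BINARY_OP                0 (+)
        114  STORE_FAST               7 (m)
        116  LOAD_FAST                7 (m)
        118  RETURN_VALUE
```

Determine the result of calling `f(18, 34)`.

LOAD_FAST a → push 18. Stack: [18]
LOAD_CONST → push 1. Stack: [18, 1]
BINARY_OP + → 18 + 1 = 19. Stack: [19]
STORE_FAST r → r=19. Stack: []
LOAD_CONST → push 8. Stack: [8]
LOAD_FAST r → push 19. Stack: [8, 19]
BINARY_OP ^ → 8 ^ 19 = 27. Stack: [27]
LOAD_FAST_LOAD_FAST a,a → push 18,18. Stack: [27, 18, 18]
BINARY_OP & → 18 & 18 = 18. Stack: [27, 18]
BINARY_OP // → 27 // 18 = 1. Stack: [1]
STORE_FAST r → r=1. Stack: []
LOAD_FAST b → push 34. Stack: [34]
LOAD_CONST → push 1. Stack: [34, 1]
BINARY_OP + → 34 + 1 = 35. Stack: [35]
LOAD_FAST_LOAD_FAST a,b → push 18,34. Stack: [35, 18, 34]
BINARY_OP | → 18 | 34 = 50. Stack: [35, 50]
BINARY_OP - → 35 - 50 = -15. Stack: [-15]
STORE_FAST r → r=-15. Stack: []
LOAD_FAST_LOAD_FAST a,r → push 18,-15. Stack: [18, -15]
BINARY_OP & → 18 & -15 = 16. Stack: [16]
LOAD_CONST → push 7. Stack: [16, 7]
BINARY_OP - → 16 - 7 = 9. Stack: [9]
STORE_FAST x → x=9. Stack: []
LOAD_FAST x → push 9. Stack: [9]
LOAD_CONST → push 2. Stack: [9, 2]
BINARY_OP << → 9 << 2 = 36. Stack: [36]
STORE_FAST k → k=36. Stack: []
LOAD_FAST b → push 34. Stack: [34]
LOAD_CONST → push 6. Stack: [34, 6]
BINARY_OP - → 34 - 6 = 28. Stack: [28]
LOAD_FAST b → push 34. Stack: [28, 34]
BINARY_OP + → 28 + 34 = 62. Stack: [62]
STORE_FAST p → p=62. Stack: []
LOAD_FAST_LOAD_FAST r,k → push -15,36. Stack: [-15, 36]
BINARY_OP - → -15 - 36 = -51. Stack: [-51]
LOAD_CONST → push 6. Stack: [-51, 6]
BINARY_OP // → -51 // 6 = -9. Stack: [-9]
STORE_FAST y → y=-9. Stack: []
LOAD_FAST a → push 18. Stack: [18]
LOAD_CONST → push 6. Stack: [18, 6]
BINARY_OP + → 18 + 6 = 24. Stack: [24]
STORE_FAST m → m=24. Stack: []
LOAD_FAST m → push 24. Stack: [24]
RETURN_VALUE → return 24.

24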